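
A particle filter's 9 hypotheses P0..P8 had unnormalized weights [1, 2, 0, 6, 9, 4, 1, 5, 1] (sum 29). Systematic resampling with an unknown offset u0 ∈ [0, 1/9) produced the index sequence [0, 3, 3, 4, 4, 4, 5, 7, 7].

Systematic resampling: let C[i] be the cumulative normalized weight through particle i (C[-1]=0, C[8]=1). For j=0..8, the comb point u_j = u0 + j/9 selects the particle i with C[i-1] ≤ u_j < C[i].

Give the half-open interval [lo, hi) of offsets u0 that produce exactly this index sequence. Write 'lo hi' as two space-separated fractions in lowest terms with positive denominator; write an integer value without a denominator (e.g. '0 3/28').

4/261 1/29

C = [1/29, 3/29, 3/29, 9/29, 18/29, 22/29, 23/29, 28/29, 1]
j=0 picked index 0: u0 ∈ [0, 1/29)
j=1 picked index 3: u0 ∈ [-2/261, 52/261)
j=2 picked index 3: u0 ∈ [-31/261, 23/261)
j=3 picked index 4: u0 ∈ [-2/87, 25/87)
j=4 picked index 4: u0 ∈ [-35/261, 46/261)
j=5 picked index 4: u0 ∈ [-64/261, 17/261)
j=6 picked index 5: u0 ∈ [-4/87, 8/87)
j=7 picked index 7: u0 ∈ [4/261, 49/261)
j=8 picked index 7: u0 ∈ [-25/261, 20/261)
intersection: [4/261, 1/29)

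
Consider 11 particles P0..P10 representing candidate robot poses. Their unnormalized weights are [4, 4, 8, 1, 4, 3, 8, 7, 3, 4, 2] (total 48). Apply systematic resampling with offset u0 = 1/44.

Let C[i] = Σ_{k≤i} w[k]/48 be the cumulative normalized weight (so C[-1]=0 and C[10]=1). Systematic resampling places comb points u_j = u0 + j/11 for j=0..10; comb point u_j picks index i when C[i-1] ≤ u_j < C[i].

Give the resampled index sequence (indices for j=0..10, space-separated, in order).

0 1 2 2 4 5 6 6 7 8 9

C = [1/12, 1/6, 1/3, 17/48, 7/16, 1/2, 2/3, 13/16, 7/8, 23/24, 1]
j=0: u_0=1/44 ∈ [0, 1/12) → index 0
j=1: u_1=5/44 ∈ [1/12, 1/6) → index 1
j=2: u_2=9/44 ∈ [1/6, 1/3) → index 2
j=3: u_3=13/44 ∈ [1/6, 1/3) → index 2
j=4: u_4=17/44 ∈ [17/48, 7/16) → index 4
j=5: u_5=21/44 ∈ [7/16, 1/2) → index 5
j=6: u_6=25/44 ∈ [1/2, 2/3) → index 6
j=7: u_7=29/44 ∈ [1/2, 2/3) → index 6
j=8: u_8=3/4 ∈ [2/3, 13/16) → index 7
j=9: u_9=37/44 ∈ [13/16, 7/8) → index 8
j=10: u_10=41/44 ∈ [7/8, 23/24) → index 9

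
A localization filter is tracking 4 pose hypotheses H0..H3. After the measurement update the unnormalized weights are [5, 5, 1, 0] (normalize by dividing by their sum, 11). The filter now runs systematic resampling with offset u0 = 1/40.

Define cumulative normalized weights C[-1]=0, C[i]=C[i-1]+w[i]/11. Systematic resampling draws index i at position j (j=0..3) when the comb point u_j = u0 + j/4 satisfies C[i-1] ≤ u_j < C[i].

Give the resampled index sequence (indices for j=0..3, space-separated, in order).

C = [5/11, 10/11, 1, 1]
j=0: u_0=1/40 ∈ [0, 5/11) → index 0
j=1: u_1=11/40 ∈ [0, 5/11) → index 0
j=2: u_2=21/40 ∈ [5/11, 10/11) → index 1
j=3: u_3=31/40 ∈ [5/11, 10/11) → index 1

0 0 1 1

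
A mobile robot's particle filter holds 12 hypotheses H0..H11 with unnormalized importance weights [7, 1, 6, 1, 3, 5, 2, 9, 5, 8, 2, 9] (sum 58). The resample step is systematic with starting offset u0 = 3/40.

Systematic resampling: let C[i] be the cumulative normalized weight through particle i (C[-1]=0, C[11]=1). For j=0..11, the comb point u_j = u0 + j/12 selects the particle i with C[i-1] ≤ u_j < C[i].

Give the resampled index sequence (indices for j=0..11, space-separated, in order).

0 2 3 5 6 7 7 8 9 10 11 11

C = [7/58, 4/29, 7/29, 15/58, 9/29, 23/58, 25/58, 17/29, 39/58, 47/58, 49/58, 1]
j=0: u_0=3/40 ∈ [0, 7/58) → index 0
j=1: u_1=19/120 ∈ [4/29, 7/29) → index 2
j=2: u_2=29/120 ∈ [7/29, 15/58) → index 3
j=3: u_3=13/40 ∈ [9/29, 23/58) → index 5
j=4: u_4=49/120 ∈ [23/58, 25/58) → index 6
j=5: u_5=59/120 ∈ [25/58, 17/29) → index 7
j=6: u_6=23/40 ∈ [25/58, 17/29) → index 7
j=7: u_7=79/120 ∈ [17/29, 39/58) → index 8
j=8: u_8=89/120 ∈ [39/58, 47/58) → index 9
j=9: u_9=33/40 ∈ [47/58, 49/58) → index 10
j=10: u_10=109/120 ∈ [49/58, 1) → index 11
j=11: u_11=119/120 ∈ [49/58, 1) → index 11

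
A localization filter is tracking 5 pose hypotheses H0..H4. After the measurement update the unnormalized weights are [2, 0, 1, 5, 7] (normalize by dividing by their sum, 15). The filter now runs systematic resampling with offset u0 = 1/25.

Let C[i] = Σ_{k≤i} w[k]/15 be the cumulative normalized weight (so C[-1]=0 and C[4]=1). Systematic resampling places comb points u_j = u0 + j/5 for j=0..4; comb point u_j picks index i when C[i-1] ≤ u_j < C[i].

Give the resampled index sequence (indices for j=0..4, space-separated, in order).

C = [2/15, 2/15, 1/5, 8/15, 1]
j=0: u_0=1/25 ∈ [0, 2/15) → index 0
j=1: u_1=6/25 ∈ [1/5, 8/15) → index 3
j=2: u_2=11/25 ∈ [1/5, 8/15) → index 3
j=3: u_3=16/25 ∈ [8/15, 1) → index 4
j=4: u_4=21/25 ∈ [8/15, 1) → index 4

0 3 3 4 4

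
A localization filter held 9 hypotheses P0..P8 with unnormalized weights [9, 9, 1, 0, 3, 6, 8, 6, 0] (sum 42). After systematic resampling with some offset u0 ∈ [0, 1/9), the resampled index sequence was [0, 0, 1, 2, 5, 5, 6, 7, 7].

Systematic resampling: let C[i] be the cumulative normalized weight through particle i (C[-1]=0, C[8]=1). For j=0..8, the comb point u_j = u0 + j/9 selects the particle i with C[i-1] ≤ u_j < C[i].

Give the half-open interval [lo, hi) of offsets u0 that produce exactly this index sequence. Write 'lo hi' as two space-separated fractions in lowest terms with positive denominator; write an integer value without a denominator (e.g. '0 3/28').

2/21 13/126

C = [3/14, 3/7, 19/42, 19/42, 11/21, 2/3, 6/7, 1, 1]
j=0 picked index 0: u0 ∈ [0, 3/14)
j=1 picked index 0: u0 ∈ [-1/9, 13/126)
j=2 picked index 1: u0 ∈ [-1/126, 13/63)
j=3 picked index 2: u0 ∈ [2/21, 5/42)
j=4 picked index 5: u0 ∈ [5/63, 2/9)
j=5 picked index 5: u0 ∈ [-2/63, 1/9)
j=6 picked index 6: u0 ∈ [0, 4/21)
j=7 picked index 7: u0 ∈ [5/63, 2/9)
j=8 picked index 7: u0 ∈ [-2/63, 1/9)
intersection: [2/21, 13/126)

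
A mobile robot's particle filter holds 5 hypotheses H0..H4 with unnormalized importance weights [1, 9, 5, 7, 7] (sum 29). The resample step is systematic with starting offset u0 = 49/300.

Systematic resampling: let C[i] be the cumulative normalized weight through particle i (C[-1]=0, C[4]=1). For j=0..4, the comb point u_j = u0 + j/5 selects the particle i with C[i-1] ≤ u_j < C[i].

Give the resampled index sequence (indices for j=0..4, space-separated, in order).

C = [1/29, 10/29, 15/29, 22/29, 1]
j=0: u_0=49/300 ∈ [1/29, 10/29) → index 1
j=1: u_1=109/300 ∈ [10/29, 15/29) → index 2
j=2: u_2=169/300 ∈ [15/29, 22/29) → index 3
j=3: u_3=229/300 ∈ [22/29, 1) → index 4
j=4: u_4=289/300 ∈ [22/29, 1) → index 4

1 2 3 4 4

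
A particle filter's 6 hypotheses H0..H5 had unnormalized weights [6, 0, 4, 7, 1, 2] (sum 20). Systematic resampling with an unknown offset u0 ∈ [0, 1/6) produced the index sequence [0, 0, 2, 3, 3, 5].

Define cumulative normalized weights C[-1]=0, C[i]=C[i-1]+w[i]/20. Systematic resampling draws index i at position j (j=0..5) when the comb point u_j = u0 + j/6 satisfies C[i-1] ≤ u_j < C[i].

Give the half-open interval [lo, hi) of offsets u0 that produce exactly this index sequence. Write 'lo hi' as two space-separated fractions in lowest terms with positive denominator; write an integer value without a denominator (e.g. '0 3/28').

1/15 2/15

C = [3/10, 3/10, 1/2, 17/20, 9/10, 1]
j=0 picked index 0: u0 ∈ [0, 3/10)
j=1 picked index 0: u0 ∈ [-1/6, 2/15)
j=2 picked index 2: u0 ∈ [-1/30, 1/6)
j=3 picked index 3: u0 ∈ [0, 7/20)
j=4 picked index 3: u0 ∈ [-1/6, 11/60)
j=5 picked index 5: u0 ∈ [1/15, 1/6)
intersection: [1/15, 2/15)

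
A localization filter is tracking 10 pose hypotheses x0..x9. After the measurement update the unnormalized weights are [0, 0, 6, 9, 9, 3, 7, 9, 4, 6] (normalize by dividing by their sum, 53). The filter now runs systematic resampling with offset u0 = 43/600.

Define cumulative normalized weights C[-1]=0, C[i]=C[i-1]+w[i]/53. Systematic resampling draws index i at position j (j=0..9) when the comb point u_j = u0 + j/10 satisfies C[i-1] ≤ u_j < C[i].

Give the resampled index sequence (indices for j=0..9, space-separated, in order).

C = [0, 0, 6/53, 15/53, 24/53, 27/53, 34/53, 43/53, 47/53, 1]
j=0: u_0=43/600 ∈ [0, 6/53) → index 2
j=1: u_1=103/600 ∈ [6/53, 15/53) → index 3
j=2: u_2=163/600 ∈ [6/53, 15/53) → index 3
j=3: u_3=223/600 ∈ [15/53, 24/53) → index 4
j=4: u_4=283/600 ∈ [24/53, 27/53) → index 5
j=5: u_5=343/600 ∈ [27/53, 34/53) → index 6
j=6: u_6=403/600 ∈ [34/53, 43/53) → index 7
j=7: u_7=463/600 ∈ [34/53, 43/53) → index 7
j=8: u_8=523/600 ∈ [43/53, 47/53) → index 8
j=9: u_9=583/600 ∈ [47/53, 1) → index 9

2 3 3 4 5 6 7 7 8 9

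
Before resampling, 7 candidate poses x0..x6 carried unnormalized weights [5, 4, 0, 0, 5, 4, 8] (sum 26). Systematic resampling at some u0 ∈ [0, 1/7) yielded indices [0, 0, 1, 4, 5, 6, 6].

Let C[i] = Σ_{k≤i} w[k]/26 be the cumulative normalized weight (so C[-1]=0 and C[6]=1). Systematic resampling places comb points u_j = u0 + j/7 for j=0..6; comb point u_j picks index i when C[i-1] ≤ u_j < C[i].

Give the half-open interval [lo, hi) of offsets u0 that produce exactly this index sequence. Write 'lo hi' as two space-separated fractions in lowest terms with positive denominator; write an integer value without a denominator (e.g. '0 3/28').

C = [5/26, 9/26, 9/26, 9/26, 7/13, 9/13, 1]
j=0 picked index 0: u0 ∈ [0, 5/26)
j=1 picked index 0: u0 ∈ [-1/7, 9/182)
j=2 picked index 1: u0 ∈ [-17/182, 11/182)
j=3 picked index 4: u0 ∈ [-15/182, 10/91)
j=4 picked index 5: u0 ∈ [-3/91, 11/91)
j=5 picked index 6: u0 ∈ [-2/91, 2/7)
j=6 picked index 6: u0 ∈ [-15/91, 1/7)
intersection: [0, 9/182)

0 9/182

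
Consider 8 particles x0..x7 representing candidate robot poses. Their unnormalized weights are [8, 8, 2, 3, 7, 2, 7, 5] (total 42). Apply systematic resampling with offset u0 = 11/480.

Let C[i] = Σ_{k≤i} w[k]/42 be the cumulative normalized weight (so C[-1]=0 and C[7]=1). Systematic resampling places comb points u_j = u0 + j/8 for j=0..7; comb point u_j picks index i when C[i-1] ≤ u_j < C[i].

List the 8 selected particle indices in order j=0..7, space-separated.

0 0 1 2 4 4 6 7

C = [4/21, 8/21, 3/7, 1/2, 2/3, 5/7, 37/42, 1]
j=0: u_0=11/480 ∈ [0, 4/21) → index 0
j=1: u_1=71/480 ∈ [0, 4/21) → index 0
j=2: u_2=131/480 ∈ [4/21, 8/21) → index 1
j=3: u_3=191/480 ∈ [8/21, 3/7) → index 2
j=4: u_4=251/480 ∈ [1/2, 2/3) → index 4
j=5: u_5=311/480 ∈ [1/2, 2/3) → index 4
j=6: u_6=371/480 ∈ [5/7, 37/42) → index 6
j=7: u_7=431/480 ∈ [37/42, 1) → index 7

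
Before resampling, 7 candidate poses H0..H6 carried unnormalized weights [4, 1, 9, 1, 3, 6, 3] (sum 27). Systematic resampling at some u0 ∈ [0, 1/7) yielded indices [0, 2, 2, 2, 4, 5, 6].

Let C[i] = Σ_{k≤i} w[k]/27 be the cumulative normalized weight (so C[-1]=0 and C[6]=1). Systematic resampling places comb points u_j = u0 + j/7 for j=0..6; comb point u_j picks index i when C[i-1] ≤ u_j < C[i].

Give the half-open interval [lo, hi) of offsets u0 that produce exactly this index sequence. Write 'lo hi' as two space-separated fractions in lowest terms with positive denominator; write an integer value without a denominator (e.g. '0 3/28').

C = [4/27, 5/27, 14/27, 5/9, 2/3, 8/9, 1]
j=0 picked index 0: u0 ∈ [0, 4/27)
j=1 picked index 2: u0 ∈ [8/189, 71/189)
j=2 picked index 2: u0 ∈ [-19/189, 44/189)
j=3 picked index 2: u0 ∈ [-46/189, 17/189)
j=4 picked index 4: u0 ∈ [-1/63, 2/21)
j=5 picked index 5: u0 ∈ [-1/21, 11/63)
j=6 picked index 6: u0 ∈ [2/63, 1/7)
intersection: [8/189, 17/189)

8/189 17/189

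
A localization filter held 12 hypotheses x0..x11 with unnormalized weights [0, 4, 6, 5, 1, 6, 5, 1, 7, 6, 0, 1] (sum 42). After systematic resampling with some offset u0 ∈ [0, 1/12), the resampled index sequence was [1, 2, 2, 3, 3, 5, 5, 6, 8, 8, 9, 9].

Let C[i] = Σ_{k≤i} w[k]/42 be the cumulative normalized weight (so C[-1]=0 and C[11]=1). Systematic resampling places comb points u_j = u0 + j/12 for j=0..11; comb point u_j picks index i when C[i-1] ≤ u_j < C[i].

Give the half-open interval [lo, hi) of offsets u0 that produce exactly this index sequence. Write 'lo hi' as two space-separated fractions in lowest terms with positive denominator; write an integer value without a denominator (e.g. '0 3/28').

C = [0, 2/21, 5/21, 5/14, 8/21, 11/21, 9/14, 2/3, 5/6, 41/42, 41/42, 1]
j=0 picked index 1: u0 ∈ [0, 2/21)
j=1 picked index 2: u0 ∈ [1/84, 13/84)
j=2 picked index 2: u0 ∈ [-1/14, 1/14)
j=3 picked index 3: u0 ∈ [-1/84, 3/28)
j=4 picked index 3: u0 ∈ [-2/21, 1/42)
j=5 picked index 5: u0 ∈ [-1/28, 3/28)
j=6 picked index 5: u0 ∈ [-5/42, 1/42)
j=7 picked index 6: u0 ∈ [-5/84, 5/84)
j=8 picked index 8: u0 ∈ [0, 1/6)
j=9 picked index 8: u0 ∈ [-1/12, 1/12)
j=10 picked index 9: u0 ∈ [0, 1/7)
j=11 picked index 9: u0 ∈ [-1/12, 5/84)
intersection: [1/84, 1/42)

1/84 1/42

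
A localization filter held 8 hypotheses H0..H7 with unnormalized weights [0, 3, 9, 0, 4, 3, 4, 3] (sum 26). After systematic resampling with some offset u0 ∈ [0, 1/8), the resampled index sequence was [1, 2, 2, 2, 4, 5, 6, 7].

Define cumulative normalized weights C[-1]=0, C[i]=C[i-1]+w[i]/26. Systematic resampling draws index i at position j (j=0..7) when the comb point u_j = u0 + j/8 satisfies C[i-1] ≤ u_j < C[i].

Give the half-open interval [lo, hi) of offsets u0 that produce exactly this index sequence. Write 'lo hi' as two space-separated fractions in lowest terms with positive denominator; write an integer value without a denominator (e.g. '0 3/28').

1/104 9/104

C = [0, 3/26, 6/13, 6/13, 8/13, 19/26, 23/26, 1]
j=0 picked index 1: u0 ∈ [0, 3/26)
j=1 picked index 2: u0 ∈ [-1/104, 35/104)
j=2 picked index 2: u0 ∈ [-7/52, 11/52)
j=3 picked index 2: u0 ∈ [-27/104, 9/104)
j=4 picked index 4: u0 ∈ [-1/26, 3/26)
j=5 picked index 5: u0 ∈ [-1/104, 11/104)
j=6 picked index 6: u0 ∈ [-1/52, 7/52)
j=7 picked index 7: u0 ∈ [1/104, 1/8)
intersection: [1/104, 9/104)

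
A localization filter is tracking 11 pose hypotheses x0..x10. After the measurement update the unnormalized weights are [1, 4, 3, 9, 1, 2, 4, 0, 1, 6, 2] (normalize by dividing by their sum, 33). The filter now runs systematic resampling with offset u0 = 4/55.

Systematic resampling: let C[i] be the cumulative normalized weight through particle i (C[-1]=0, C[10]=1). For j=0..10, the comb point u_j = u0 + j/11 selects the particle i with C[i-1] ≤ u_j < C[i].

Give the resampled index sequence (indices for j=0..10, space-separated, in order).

1 2 3 3 3 4 6 6 9 9 10

C = [1/33, 5/33, 8/33, 17/33, 6/11, 20/33, 8/11, 8/11, 25/33, 31/33, 1]
j=0: u_0=4/55 ∈ [1/33, 5/33) → index 1
j=1: u_1=9/55 ∈ [5/33, 8/33) → index 2
j=2: u_2=14/55 ∈ [8/33, 17/33) → index 3
j=3: u_3=19/55 ∈ [8/33, 17/33) → index 3
j=4: u_4=24/55 ∈ [8/33, 17/33) → index 3
j=5: u_5=29/55 ∈ [17/33, 6/11) → index 4
j=6: u_6=34/55 ∈ [20/33, 8/11) → index 6
j=7: u_7=39/55 ∈ [20/33, 8/11) → index 6
j=8: u_8=4/5 ∈ [25/33, 31/33) → index 9
j=9: u_9=49/55 ∈ [25/33, 31/33) → index 9
j=10: u_10=54/55 ∈ [31/33, 1) → index 10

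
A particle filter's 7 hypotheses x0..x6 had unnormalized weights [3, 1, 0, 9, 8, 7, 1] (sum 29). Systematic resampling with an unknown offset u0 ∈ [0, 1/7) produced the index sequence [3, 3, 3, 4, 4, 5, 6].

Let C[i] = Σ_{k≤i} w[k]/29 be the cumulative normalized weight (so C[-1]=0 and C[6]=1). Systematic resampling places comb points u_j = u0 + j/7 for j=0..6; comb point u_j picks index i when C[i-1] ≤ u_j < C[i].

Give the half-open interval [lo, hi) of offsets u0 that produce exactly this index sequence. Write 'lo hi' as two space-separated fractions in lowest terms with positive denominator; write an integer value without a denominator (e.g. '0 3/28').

4/29 1/7

C = [3/29, 4/29, 4/29, 13/29, 21/29, 28/29, 1]
j=0 picked index 3: u0 ∈ [4/29, 13/29)
j=1 picked index 3: u0 ∈ [-1/203, 62/203)
j=2 picked index 3: u0 ∈ [-30/203, 33/203)
j=3 picked index 4: u0 ∈ [4/203, 60/203)
j=4 picked index 4: u0 ∈ [-25/203, 31/203)
j=5 picked index 5: u0 ∈ [2/203, 51/203)
j=6 picked index 6: u0 ∈ [22/203, 1/7)
intersection: [4/29, 1/7)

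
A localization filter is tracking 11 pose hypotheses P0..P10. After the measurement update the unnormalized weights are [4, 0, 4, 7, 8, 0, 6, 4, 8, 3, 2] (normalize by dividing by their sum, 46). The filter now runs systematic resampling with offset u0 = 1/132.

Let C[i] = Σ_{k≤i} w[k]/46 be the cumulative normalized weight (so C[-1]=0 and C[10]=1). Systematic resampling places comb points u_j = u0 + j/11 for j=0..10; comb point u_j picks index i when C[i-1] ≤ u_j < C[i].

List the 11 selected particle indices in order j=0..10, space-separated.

0 2 3 3 4 4 6 7 8 8 9

C = [2/23, 2/23, 4/23, 15/46, 1/2, 1/2, 29/46, 33/46, 41/46, 22/23, 1]
j=0: u_0=1/132 ∈ [0, 2/23) → index 0
j=1: u_1=13/132 ∈ [2/23, 4/23) → index 2
j=2: u_2=25/132 ∈ [4/23, 15/46) → index 3
j=3: u_3=37/132 ∈ [4/23, 15/46) → index 3
j=4: u_4=49/132 ∈ [15/46, 1/2) → index 4
j=5: u_5=61/132 ∈ [15/46, 1/2) → index 4
j=6: u_6=73/132 ∈ [1/2, 29/46) → index 6
j=7: u_7=85/132 ∈ [29/46, 33/46) → index 7
j=8: u_8=97/132 ∈ [33/46, 41/46) → index 8
j=9: u_9=109/132 ∈ [33/46, 41/46) → index 8
j=10: u_10=11/12 ∈ [41/46, 22/23) → index 9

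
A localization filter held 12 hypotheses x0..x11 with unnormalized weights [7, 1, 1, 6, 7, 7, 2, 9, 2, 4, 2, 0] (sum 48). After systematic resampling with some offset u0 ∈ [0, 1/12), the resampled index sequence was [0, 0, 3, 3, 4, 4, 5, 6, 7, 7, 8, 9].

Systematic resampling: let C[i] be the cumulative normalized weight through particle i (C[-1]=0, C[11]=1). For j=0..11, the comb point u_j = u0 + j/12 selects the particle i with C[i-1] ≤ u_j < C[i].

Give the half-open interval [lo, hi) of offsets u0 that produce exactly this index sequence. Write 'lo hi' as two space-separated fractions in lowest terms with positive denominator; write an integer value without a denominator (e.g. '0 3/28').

C = [7/48, 1/6, 3/16, 5/16, 11/24, 29/48, 31/48, 5/6, 7/8, 23/24, 1, 1]
j=0 picked index 0: u0 ∈ [0, 7/48)
j=1 picked index 0: u0 ∈ [-1/12, 1/16)
j=2 picked index 3: u0 ∈ [1/48, 7/48)
j=3 picked index 3: u0 ∈ [-1/16, 1/16)
j=4 picked index 4: u0 ∈ [-1/48, 1/8)
j=5 picked index 4: u0 ∈ [-5/48, 1/24)
j=6 picked index 5: u0 ∈ [-1/24, 5/48)
j=7 picked index 6: u0 ∈ [1/48, 1/16)
j=8 picked index 7: u0 ∈ [-1/48, 1/6)
j=9 picked index 7: u0 ∈ [-5/48, 1/12)
j=10 picked index 8: u0 ∈ [0, 1/24)
j=11 picked index 9: u0 ∈ [-1/24, 1/24)
intersection: [1/48, 1/24)

1/48 1/24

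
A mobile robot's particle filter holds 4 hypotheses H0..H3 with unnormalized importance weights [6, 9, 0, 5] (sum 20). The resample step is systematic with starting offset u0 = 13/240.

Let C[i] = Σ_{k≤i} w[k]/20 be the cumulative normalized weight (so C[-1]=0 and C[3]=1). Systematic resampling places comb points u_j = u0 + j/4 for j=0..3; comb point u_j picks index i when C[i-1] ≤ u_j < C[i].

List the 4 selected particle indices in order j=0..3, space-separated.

C = [3/10, 3/4, 3/4, 1]
j=0: u_0=13/240 ∈ [0, 3/10) → index 0
j=1: u_1=73/240 ∈ [3/10, 3/4) → index 1
j=2: u_2=133/240 ∈ [3/10, 3/4) → index 1
j=3: u_3=193/240 ∈ [3/4, 1) → index 3

0 1 1 3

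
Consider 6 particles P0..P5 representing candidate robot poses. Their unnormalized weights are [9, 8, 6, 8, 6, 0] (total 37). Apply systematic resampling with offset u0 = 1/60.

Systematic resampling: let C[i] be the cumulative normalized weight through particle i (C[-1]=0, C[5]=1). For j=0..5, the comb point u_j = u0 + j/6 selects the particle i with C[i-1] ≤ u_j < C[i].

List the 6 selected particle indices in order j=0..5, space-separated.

C = [9/37, 17/37, 23/37, 31/37, 1, 1]
j=0: u_0=1/60 ∈ [0, 9/37) → index 0
j=1: u_1=11/60 ∈ [0, 9/37) → index 0
j=2: u_2=7/20 ∈ [9/37, 17/37) → index 1
j=3: u_3=31/60 ∈ [17/37, 23/37) → index 2
j=4: u_4=41/60 ∈ [23/37, 31/37) → index 3
j=5: u_5=17/20 ∈ [31/37, 1) → index 4

0 0 1 2 3 4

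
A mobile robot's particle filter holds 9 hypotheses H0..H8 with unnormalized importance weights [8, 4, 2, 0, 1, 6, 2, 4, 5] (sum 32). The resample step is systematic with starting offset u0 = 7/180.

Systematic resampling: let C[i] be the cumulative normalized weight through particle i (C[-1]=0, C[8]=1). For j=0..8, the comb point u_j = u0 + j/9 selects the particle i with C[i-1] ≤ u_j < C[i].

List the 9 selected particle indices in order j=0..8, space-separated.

C = [1/4, 3/8, 7/16, 7/16, 15/32, 21/32, 23/32, 27/32, 1]
j=0: u_0=7/180 ∈ [0, 1/4) → index 0
j=1: u_1=3/20 ∈ [0, 1/4) → index 0
j=2: u_2=47/180 ∈ [1/4, 3/8) → index 1
j=3: u_3=67/180 ∈ [1/4, 3/8) → index 1
j=4: u_4=29/60 ∈ [15/32, 21/32) → index 5
j=5: u_5=107/180 ∈ [15/32, 21/32) → index 5
j=6: u_6=127/180 ∈ [21/32, 23/32) → index 6
j=7: u_7=49/60 ∈ [23/32, 27/32) → index 7
j=8: u_8=167/180 ∈ [27/32, 1) → index 8

0 0 1 1 5 5 6 7 8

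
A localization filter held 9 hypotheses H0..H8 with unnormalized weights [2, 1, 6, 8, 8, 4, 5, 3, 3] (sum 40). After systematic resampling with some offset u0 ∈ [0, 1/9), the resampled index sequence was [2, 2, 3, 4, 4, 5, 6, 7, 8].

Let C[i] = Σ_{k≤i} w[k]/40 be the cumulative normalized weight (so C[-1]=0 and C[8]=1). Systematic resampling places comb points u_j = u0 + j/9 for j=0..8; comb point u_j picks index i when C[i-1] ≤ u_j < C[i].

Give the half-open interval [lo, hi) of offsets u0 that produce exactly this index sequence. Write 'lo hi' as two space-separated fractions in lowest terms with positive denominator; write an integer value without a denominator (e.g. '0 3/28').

11/120 1/9

C = [1/20, 3/40, 9/40, 17/40, 5/8, 29/40, 17/20, 37/40, 1]
j=0 picked index 2: u0 ∈ [3/40, 9/40)
j=1 picked index 2: u0 ∈ [-13/360, 41/360)
j=2 picked index 3: u0 ∈ [1/360, 73/360)
j=3 picked index 4: u0 ∈ [11/120, 7/24)
j=4 picked index 4: u0 ∈ [-7/360, 13/72)
j=5 picked index 5: u0 ∈ [5/72, 61/360)
j=6 picked index 6: u0 ∈ [7/120, 11/60)
j=7 picked index 7: u0 ∈ [13/180, 53/360)
j=8 picked index 8: u0 ∈ [13/360, 1/9)
intersection: [11/120, 1/9)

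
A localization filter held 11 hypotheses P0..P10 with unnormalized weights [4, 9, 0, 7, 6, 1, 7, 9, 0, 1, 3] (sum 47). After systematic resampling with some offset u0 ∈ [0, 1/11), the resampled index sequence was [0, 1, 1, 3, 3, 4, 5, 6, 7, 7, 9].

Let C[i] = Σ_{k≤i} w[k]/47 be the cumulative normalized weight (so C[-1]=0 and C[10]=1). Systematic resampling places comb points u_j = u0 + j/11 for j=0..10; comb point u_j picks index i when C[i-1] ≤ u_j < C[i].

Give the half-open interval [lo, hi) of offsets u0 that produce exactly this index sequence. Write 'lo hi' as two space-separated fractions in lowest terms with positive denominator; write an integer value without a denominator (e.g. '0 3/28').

C = [4/47, 13/47, 13/47, 20/47, 26/47, 27/47, 34/47, 43/47, 43/47, 44/47, 1]
j=0 picked index 0: u0 ∈ [0, 4/47)
j=1 picked index 1: u0 ∈ [-3/517, 96/517)
j=2 picked index 1: u0 ∈ [-50/517, 49/517)
j=3 picked index 3: u0 ∈ [2/517, 79/517)
j=4 picked index 3: u0 ∈ [-45/517, 32/517)
j=5 picked index 4: u0 ∈ [-15/517, 51/517)
j=6 picked index 5: u0 ∈ [4/517, 15/517)
j=7 picked index 6: u0 ∈ [-32/517, 45/517)
j=8 picked index 7: u0 ∈ [-2/517, 97/517)
j=9 picked index 7: u0 ∈ [-49/517, 50/517)
j=10 picked index 9: u0 ∈ [3/517, 14/517)
intersection: [4/517, 14/517)

4/517 14/517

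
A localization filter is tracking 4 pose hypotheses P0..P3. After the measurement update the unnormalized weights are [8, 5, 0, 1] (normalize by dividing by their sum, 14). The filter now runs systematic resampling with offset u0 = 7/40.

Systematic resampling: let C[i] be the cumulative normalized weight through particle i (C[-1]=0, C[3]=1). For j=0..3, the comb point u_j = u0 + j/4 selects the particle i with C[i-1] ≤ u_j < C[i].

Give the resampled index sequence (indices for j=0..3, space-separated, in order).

0 0 1 1

C = [4/7, 13/14, 13/14, 1]
j=0: u_0=7/40 ∈ [0, 4/7) → index 0
j=1: u_1=17/40 ∈ [0, 4/7) → index 0
j=2: u_2=27/40 ∈ [4/7, 13/14) → index 1
j=3: u_3=37/40 ∈ [4/7, 13/14) → index 1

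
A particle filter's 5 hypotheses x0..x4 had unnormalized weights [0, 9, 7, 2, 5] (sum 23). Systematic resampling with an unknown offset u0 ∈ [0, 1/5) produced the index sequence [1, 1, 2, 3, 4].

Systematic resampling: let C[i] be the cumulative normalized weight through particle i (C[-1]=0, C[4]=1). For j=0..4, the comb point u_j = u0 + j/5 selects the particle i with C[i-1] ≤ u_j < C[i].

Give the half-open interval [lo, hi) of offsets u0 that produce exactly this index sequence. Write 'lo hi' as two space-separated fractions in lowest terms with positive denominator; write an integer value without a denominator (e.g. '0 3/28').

11/115 21/115

C = [0, 9/23, 16/23, 18/23, 1]
j=0 picked index 1: u0 ∈ [0, 9/23)
j=1 picked index 1: u0 ∈ [-1/5, 22/115)
j=2 picked index 2: u0 ∈ [-1/115, 34/115)
j=3 picked index 3: u0 ∈ [11/115, 21/115)
j=4 picked index 4: u0 ∈ [-2/115, 1/5)
intersection: [11/115, 21/115)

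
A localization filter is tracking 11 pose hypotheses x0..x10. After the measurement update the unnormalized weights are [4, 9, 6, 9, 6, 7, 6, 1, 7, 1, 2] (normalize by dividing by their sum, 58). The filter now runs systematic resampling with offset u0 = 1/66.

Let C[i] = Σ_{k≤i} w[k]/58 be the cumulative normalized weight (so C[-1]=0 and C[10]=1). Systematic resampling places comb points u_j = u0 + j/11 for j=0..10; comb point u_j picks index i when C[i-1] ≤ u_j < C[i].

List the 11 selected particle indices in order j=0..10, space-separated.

0 1 1 2 3 3 4 5 6 8 8

C = [2/29, 13/58, 19/58, 14/29, 17/29, 41/58, 47/58, 24/29, 55/58, 28/29, 1]
j=0: u_0=1/66 ∈ [0, 2/29) → index 0
j=1: u_1=7/66 ∈ [2/29, 13/58) → index 1
j=2: u_2=13/66 ∈ [2/29, 13/58) → index 1
j=3: u_3=19/66 ∈ [13/58, 19/58) → index 2
j=4: u_4=25/66 ∈ [19/58, 14/29) → index 3
j=5: u_5=31/66 ∈ [19/58, 14/29) → index 3
j=6: u_6=37/66 ∈ [14/29, 17/29) → index 4
j=7: u_7=43/66 ∈ [17/29, 41/58) → index 5
j=8: u_8=49/66 ∈ [41/58, 47/58) → index 6
j=9: u_9=5/6 ∈ [24/29, 55/58) → index 8
j=10: u_10=61/66 ∈ [24/29, 55/58) → index 8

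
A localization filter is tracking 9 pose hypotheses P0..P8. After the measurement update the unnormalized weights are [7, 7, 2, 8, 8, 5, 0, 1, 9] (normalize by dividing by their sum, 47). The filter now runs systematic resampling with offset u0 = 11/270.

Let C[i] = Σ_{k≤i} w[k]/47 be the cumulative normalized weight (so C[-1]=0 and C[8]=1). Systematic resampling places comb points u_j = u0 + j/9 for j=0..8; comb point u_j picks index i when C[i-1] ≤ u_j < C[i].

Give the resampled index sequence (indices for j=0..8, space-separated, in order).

C = [7/47, 14/47, 16/47, 24/47, 32/47, 37/47, 37/47, 38/47, 1]
j=0: u_0=11/270 ∈ [0, 7/47) → index 0
j=1: u_1=41/270 ∈ [7/47, 14/47) → index 1
j=2: u_2=71/270 ∈ [7/47, 14/47) → index 1
j=3: u_3=101/270 ∈ [16/47, 24/47) → index 3
j=4: u_4=131/270 ∈ [16/47, 24/47) → index 3
j=5: u_5=161/270 ∈ [24/47, 32/47) → index 4
j=6: u_6=191/270 ∈ [32/47, 37/47) → index 5
j=7: u_7=221/270 ∈ [38/47, 1) → index 8
j=8: u_8=251/270 ∈ [38/47, 1) → index 8

0 1 1 3 3 4 5 8 8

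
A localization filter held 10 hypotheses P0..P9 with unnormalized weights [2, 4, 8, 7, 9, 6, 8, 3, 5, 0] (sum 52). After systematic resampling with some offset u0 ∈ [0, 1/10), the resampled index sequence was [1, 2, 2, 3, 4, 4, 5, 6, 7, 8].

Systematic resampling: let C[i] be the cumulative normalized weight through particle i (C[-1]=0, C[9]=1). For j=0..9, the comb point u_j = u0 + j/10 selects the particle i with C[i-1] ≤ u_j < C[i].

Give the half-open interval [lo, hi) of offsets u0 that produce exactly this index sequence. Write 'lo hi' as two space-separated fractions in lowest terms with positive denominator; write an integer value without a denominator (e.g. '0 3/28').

3/65 9/130

C = [1/26, 3/26, 7/26, 21/52, 15/26, 9/13, 11/13, 47/52, 1, 1]
j=0 picked index 1: u0 ∈ [1/26, 3/26)
j=1 picked index 2: u0 ∈ [1/65, 11/65)
j=2 picked index 2: u0 ∈ [-11/130, 9/130)
j=3 picked index 3: u0 ∈ [-2/65, 27/260)
j=4 picked index 4: u0 ∈ [1/260, 23/130)
j=5 picked index 4: u0 ∈ [-5/52, 1/13)
j=6 picked index 5: u0 ∈ [-3/130, 6/65)
j=7 picked index 6: u0 ∈ [-1/130, 19/130)
j=8 picked index 7: u0 ∈ [3/65, 27/260)
j=9 picked index 8: u0 ∈ [1/260, 1/10)
intersection: [3/65, 9/130)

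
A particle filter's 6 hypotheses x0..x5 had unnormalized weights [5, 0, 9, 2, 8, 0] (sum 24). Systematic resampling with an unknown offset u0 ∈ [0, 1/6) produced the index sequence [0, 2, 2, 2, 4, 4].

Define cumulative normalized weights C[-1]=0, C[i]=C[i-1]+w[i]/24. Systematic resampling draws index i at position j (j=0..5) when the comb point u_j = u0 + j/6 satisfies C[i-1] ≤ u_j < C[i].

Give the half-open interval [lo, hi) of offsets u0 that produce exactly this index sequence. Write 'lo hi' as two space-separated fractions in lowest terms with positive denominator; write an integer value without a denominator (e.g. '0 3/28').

1/24 1/12

C = [5/24, 5/24, 7/12, 2/3, 1, 1]
j=0 picked index 0: u0 ∈ [0, 5/24)
j=1 picked index 2: u0 ∈ [1/24, 5/12)
j=2 picked index 2: u0 ∈ [-1/8, 1/4)
j=3 picked index 2: u0 ∈ [-7/24, 1/12)
j=4 picked index 4: u0 ∈ [0, 1/3)
j=5 picked index 4: u0 ∈ [-1/6, 1/6)
intersection: [1/24, 1/12)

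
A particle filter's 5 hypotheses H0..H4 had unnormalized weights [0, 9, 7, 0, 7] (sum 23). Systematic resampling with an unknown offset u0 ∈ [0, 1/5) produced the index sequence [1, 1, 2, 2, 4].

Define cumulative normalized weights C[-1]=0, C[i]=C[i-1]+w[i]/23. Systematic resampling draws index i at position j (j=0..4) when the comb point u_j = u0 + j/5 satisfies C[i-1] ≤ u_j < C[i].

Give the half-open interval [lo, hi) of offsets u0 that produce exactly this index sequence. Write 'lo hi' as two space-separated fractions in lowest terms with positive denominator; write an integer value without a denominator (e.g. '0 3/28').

C = [0, 9/23, 16/23, 16/23, 1]
j=0 picked index 1: u0 ∈ [0, 9/23)
j=1 picked index 1: u0 ∈ [-1/5, 22/115)
j=2 picked index 2: u0 ∈ [-1/115, 34/115)
j=3 picked index 2: u0 ∈ [-24/115, 11/115)
j=4 picked index 4: u0 ∈ [-12/115, 1/5)
intersection: [0, 11/115)

0 11/115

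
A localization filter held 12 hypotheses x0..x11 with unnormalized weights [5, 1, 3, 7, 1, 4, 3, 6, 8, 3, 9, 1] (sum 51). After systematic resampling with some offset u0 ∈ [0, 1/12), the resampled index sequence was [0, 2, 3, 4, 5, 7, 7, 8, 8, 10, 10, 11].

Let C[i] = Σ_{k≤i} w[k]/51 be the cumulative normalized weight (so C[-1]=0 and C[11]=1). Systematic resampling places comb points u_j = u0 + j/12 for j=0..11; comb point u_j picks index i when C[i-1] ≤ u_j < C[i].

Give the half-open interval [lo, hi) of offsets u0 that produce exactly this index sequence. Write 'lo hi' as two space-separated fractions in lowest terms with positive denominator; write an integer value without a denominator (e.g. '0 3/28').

C = [5/51, 2/17, 3/17, 16/51, 1/3, 7/17, 8/17, 10/17, 38/51, 41/51, 50/51, 1]
j=0 picked index 0: u0 ∈ [0, 5/51)
j=1 picked index 2: u0 ∈ [7/204, 19/204)
j=2 picked index 3: u0 ∈ [1/102, 5/34)
j=3 picked index 4: u0 ∈ [13/204, 1/12)
j=4 picked index 5: u0 ∈ [0, 4/51)
j=5 picked index 7: u0 ∈ [11/204, 35/204)
j=6 picked index 7: u0 ∈ [-1/34, 3/34)
j=7 picked index 8: u0 ∈ [1/204, 11/68)
j=8 picked index 8: u0 ∈ [-4/51, 4/51)
j=9 picked index 10: u0 ∈ [11/204, 47/204)
j=10 picked index 10: u0 ∈ [-1/34, 5/34)
j=11 picked index 11: u0 ∈ [13/204, 1/12)
intersection: [13/204, 4/51)

13/204 4/51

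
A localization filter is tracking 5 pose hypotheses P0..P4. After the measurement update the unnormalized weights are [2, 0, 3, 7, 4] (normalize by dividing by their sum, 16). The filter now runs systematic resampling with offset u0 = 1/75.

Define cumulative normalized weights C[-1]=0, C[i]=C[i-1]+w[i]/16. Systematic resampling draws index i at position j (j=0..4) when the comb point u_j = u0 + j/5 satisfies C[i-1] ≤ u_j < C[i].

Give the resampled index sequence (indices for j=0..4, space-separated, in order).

C = [1/8, 1/8, 5/16, 3/4, 1]
j=0: u_0=1/75 ∈ [0, 1/8) → index 0
j=1: u_1=16/75 ∈ [1/8, 5/16) → index 2
j=2: u_2=31/75 ∈ [5/16, 3/4) → index 3
j=3: u_3=46/75 ∈ [5/16, 3/4) → index 3
j=4: u_4=61/75 ∈ [3/4, 1) → index 4

0 2 3 3 4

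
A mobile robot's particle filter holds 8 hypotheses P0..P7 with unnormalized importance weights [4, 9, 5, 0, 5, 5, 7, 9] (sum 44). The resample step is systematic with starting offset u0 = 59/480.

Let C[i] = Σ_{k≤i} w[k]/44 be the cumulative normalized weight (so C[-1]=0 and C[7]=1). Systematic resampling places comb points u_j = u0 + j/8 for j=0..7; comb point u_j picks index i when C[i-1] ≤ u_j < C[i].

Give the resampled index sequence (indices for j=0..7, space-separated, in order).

1 1 2 4 5 6 7 7

C = [1/11, 13/44, 9/22, 9/22, 23/44, 7/11, 35/44, 1]
j=0: u_0=59/480 ∈ [1/11, 13/44) → index 1
j=1: u_1=119/480 ∈ [1/11, 13/44) → index 1
j=2: u_2=179/480 ∈ [13/44, 9/22) → index 2
j=3: u_3=239/480 ∈ [9/22, 23/44) → index 4
j=4: u_4=299/480 ∈ [23/44, 7/11) → index 5
j=5: u_5=359/480 ∈ [7/11, 35/44) → index 6
j=6: u_6=419/480 ∈ [35/44, 1) → index 7
j=7: u_7=479/480 ∈ [35/44, 1) → index 7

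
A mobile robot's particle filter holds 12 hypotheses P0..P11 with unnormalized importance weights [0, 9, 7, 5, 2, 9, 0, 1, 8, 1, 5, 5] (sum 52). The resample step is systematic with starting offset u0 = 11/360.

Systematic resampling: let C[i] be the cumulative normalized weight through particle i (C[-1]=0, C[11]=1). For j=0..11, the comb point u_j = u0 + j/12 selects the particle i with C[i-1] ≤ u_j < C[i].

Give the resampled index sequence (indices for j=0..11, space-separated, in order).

C = [0, 9/52, 4/13, 21/52, 23/52, 8/13, 8/13, 33/52, 41/52, 21/26, 47/52, 1]
j=0: u_0=11/360 ∈ [0, 9/52) → index 1
j=1: u_1=41/360 ∈ [0, 9/52) → index 1
j=2: u_2=71/360 ∈ [9/52, 4/13) → index 2
j=3: u_3=101/360 ∈ [9/52, 4/13) → index 2
j=4: u_4=131/360 ∈ [4/13, 21/52) → index 3
j=5: u_5=161/360 ∈ [23/52, 8/13) → index 5
j=6: u_6=191/360 ∈ [23/52, 8/13) → index 5
j=7: u_7=221/360 ∈ [23/52, 8/13) → index 5
j=8: u_8=251/360 ∈ [33/52, 41/52) → index 8
j=9: u_9=281/360 ∈ [33/52, 41/52) → index 8
j=10: u_10=311/360 ∈ [21/26, 47/52) → index 10
j=11: u_11=341/360 ∈ [47/52, 1) → index 11

1 1 2 2 3 5 5 5 8 8 10 11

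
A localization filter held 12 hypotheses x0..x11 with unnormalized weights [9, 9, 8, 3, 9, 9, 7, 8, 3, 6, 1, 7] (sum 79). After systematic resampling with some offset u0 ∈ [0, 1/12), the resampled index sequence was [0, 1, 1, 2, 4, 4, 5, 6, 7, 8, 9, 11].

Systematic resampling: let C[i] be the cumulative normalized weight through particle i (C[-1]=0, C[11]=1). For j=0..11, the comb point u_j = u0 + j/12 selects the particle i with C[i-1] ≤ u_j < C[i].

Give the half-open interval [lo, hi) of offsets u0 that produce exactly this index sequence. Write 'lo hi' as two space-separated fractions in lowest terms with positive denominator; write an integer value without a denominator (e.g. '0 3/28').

11/316 29/474

C = [9/79, 18/79, 26/79, 29/79, 38/79, 47/79, 54/79, 62/79, 65/79, 71/79, 72/79, 1]
j=0 picked index 0: u0 ∈ [0, 9/79)
j=1 picked index 1: u0 ∈ [29/948, 137/948)
j=2 picked index 1: u0 ∈ [-25/474, 29/474)
j=3 picked index 2: u0 ∈ [-7/316, 25/316)
j=4 picked index 4: u0 ∈ [8/237, 35/237)
j=5 picked index 4: u0 ∈ [-47/948, 61/948)
j=6 picked index 5: u0 ∈ [-3/158, 15/158)
j=7 picked index 6: u0 ∈ [11/948, 95/948)
j=8 picked index 7: u0 ∈ [4/237, 28/237)
j=9 picked index 8: u0 ∈ [11/316, 23/316)
j=10 picked index 9: u0 ∈ [-5/474, 31/474)
j=11 picked index 11: u0 ∈ [-5/948, 1/12)
intersection: [11/316, 29/474)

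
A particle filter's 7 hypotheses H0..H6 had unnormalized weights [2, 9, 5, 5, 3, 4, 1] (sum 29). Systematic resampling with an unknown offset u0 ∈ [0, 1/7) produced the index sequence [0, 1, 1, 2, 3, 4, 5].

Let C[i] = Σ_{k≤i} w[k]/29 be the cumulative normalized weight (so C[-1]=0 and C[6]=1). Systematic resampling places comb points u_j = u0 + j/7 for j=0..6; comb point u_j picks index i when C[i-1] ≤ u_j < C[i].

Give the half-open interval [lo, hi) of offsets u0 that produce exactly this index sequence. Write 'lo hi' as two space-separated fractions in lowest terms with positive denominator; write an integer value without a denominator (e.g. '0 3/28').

2/203 2/29

C = [2/29, 11/29, 16/29, 21/29, 24/29, 28/29, 1]
j=0 picked index 0: u0 ∈ [0, 2/29)
j=1 picked index 1: u0 ∈ [-15/203, 48/203)
j=2 picked index 1: u0 ∈ [-44/203, 19/203)
j=3 picked index 2: u0 ∈ [-10/203, 25/203)
j=4 picked index 3: u0 ∈ [-4/203, 31/203)
j=5 picked index 4: u0 ∈ [2/203, 23/203)
j=6 picked index 5: u0 ∈ [-6/203, 22/203)
intersection: [2/203, 2/29)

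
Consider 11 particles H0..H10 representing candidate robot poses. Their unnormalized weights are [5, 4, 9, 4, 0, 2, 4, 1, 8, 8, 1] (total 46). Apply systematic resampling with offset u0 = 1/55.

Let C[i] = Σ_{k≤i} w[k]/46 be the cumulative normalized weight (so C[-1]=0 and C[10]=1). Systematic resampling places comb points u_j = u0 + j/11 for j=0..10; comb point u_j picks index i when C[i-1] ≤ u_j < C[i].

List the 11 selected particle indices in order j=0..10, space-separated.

0 1 2 2 2 3 6 8 8 9 9

C = [5/46, 9/46, 9/23, 11/23, 11/23, 12/23, 14/23, 29/46, 37/46, 45/46, 1]
j=0: u_0=1/55 ∈ [0, 5/46) → index 0
j=1: u_1=6/55 ∈ [5/46, 9/46) → index 1
j=2: u_2=1/5 ∈ [9/46, 9/23) → index 2
j=3: u_3=16/55 ∈ [9/46, 9/23) → index 2
j=4: u_4=21/55 ∈ [9/46, 9/23) → index 2
j=5: u_5=26/55 ∈ [9/23, 11/23) → index 3
j=6: u_6=31/55 ∈ [12/23, 14/23) → index 6
j=7: u_7=36/55 ∈ [29/46, 37/46) → index 8
j=8: u_8=41/55 ∈ [29/46, 37/46) → index 8
j=9: u_9=46/55 ∈ [37/46, 45/46) → index 9
j=10: u_10=51/55 ∈ [37/46, 45/46) → index 9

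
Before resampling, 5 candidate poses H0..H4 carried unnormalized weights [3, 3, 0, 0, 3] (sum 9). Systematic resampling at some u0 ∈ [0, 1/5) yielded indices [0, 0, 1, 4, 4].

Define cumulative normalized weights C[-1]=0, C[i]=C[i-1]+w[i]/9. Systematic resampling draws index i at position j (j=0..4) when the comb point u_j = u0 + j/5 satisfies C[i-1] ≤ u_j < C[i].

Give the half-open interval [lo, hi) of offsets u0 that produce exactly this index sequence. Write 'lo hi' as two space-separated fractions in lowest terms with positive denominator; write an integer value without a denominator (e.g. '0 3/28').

1/15 2/15

C = [1/3, 2/3, 2/3, 2/3, 1]
j=0 picked index 0: u0 ∈ [0, 1/3)
j=1 picked index 0: u0 ∈ [-1/5, 2/15)
j=2 picked index 1: u0 ∈ [-1/15, 4/15)
j=3 picked index 4: u0 ∈ [1/15, 2/5)
j=4 picked index 4: u0 ∈ [-2/15, 1/5)
intersection: [1/15, 2/15)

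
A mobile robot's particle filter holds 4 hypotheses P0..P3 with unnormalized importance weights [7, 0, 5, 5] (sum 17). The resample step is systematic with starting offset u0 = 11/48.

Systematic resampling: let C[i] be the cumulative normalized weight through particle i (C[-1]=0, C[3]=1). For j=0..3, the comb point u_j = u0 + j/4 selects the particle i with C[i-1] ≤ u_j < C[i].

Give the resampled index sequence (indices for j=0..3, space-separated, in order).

0 2 3 3

C = [7/17, 7/17, 12/17, 1]
j=0: u_0=11/48 ∈ [0, 7/17) → index 0
j=1: u_1=23/48 ∈ [7/17, 12/17) → index 2
j=2: u_2=35/48 ∈ [12/17, 1) → index 3
j=3: u_3=47/48 ∈ [12/17, 1) → index 3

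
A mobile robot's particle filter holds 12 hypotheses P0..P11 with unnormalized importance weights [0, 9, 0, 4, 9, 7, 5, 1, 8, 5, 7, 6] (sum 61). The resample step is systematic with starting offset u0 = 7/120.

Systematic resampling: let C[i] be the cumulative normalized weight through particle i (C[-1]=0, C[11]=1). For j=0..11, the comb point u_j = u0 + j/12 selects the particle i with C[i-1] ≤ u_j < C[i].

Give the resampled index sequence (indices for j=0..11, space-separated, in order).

1 1 4 4 5 5 7 8 9 10 10 11

C = [0, 9/61, 9/61, 13/61, 22/61, 29/61, 34/61, 35/61, 43/61, 48/61, 55/61, 1]
j=0: u_0=7/120 ∈ [0, 9/61) → index 1
j=1: u_1=17/120 ∈ [0, 9/61) → index 1
j=2: u_2=9/40 ∈ [13/61, 22/61) → index 4
j=3: u_3=37/120 ∈ [13/61, 22/61) → index 4
j=4: u_4=47/120 ∈ [22/61, 29/61) → index 5
j=5: u_5=19/40 ∈ [22/61, 29/61) → index 5
j=6: u_6=67/120 ∈ [34/61, 35/61) → index 7
j=7: u_7=77/120 ∈ [35/61, 43/61) → index 8
j=8: u_8=29/40 ∈ [43/61, 48/61) → index 9
j=9: u_9=97/120 ∈ [48/61, 55/61) → index 10
j=10: u_10=107/120 ∈ [48/61, 55/61) → index 10
j=11: u_11=39/40 ∈ [55/61, 1) → index 11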